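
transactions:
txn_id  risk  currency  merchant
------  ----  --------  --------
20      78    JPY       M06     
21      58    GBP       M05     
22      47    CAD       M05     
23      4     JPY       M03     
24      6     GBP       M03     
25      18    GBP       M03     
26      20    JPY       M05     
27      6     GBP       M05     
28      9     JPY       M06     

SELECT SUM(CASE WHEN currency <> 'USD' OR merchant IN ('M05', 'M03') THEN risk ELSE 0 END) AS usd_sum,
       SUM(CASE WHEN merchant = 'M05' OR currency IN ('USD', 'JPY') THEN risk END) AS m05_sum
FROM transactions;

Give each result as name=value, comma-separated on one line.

usd_sum=246, m05_sum=222

[usd_sum: currency <> 'USD' OR merchant IN ('M05', 'M03')]
txn_id=20: ✓ → 78
txn_id=21: ✓ → 58
txn_id=22: ✓ → 47
txn_id=23: ✓ → 4
txn_id=24: ✓ → 6
txn_id=25: ✓ → 18
txn_id=26: ✓ → 20
txn_id=27: ✓ → 6
txn_id=28: ✓ → 9
usd_sum = 78 + 58 + 47 + 4 + 6 + 18 + 20 + 6 + 9 = 246
—
[m05_sum: merchant = 'M05' OR currency IN ('USD', 'JPY')]
txn_id=20: ✓ → 78
txn_id=21: ✓ → 58
txn_id=22: ✓ → 47
txn_id=23: ✓ → 4
txn_id=24: ✗
txn_id=25: ✗
txn_id=26: ✓ → 20
txn_id=27: ✓ → 6
txn_id=28: ✓ → 9
m05_sum = 78 + 58 + 47 + 4 + 20 + 6 + 9 = 222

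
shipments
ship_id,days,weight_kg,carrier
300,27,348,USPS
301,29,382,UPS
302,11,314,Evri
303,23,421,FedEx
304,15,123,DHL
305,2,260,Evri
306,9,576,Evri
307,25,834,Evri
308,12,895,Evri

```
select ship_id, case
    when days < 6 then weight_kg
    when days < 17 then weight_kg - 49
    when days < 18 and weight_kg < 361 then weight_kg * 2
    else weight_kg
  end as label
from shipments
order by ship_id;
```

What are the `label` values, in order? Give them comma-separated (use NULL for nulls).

ship_id=300: ELSE → 348
ship_id=301: ELSE → 382
ship_id=302: days < 17 → 265
ship_id=303: ELSE → 421
ship_id=304: days < 17 → 74
ship_id=305: days < 6 → 260
ship_id=306: days < 17 → 527
ship_id=307: ELSE → 834
ship_id=308: days < 17 → 846

348, 382, 265, 421, 74, 260, 527, 834, 846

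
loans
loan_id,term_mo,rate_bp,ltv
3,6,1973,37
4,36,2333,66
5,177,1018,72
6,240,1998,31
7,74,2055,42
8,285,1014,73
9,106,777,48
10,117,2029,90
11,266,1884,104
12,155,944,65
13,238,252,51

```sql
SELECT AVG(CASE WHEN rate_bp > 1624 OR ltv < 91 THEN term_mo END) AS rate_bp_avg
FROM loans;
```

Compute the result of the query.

154.5454545455

loan_id=3: ✓ → 6
loan_id=4: ✓ → 36
loan_id=5: ✓ → 177
loan_id=6: ✓ → 240
loan_id=7: ✓ → 74
loan_id=8: ✓ → 285
loan_id=9: ✓ → 106
loan_id=10: ✓ → 117
loan_id=11: ✓ → 266
loan_id=12: ✓ → 155
loan_id=13: ✓ → 238
rate_bp_avg = (6 + 36 + 177 + 240 + 74 + 285 + 106 + 117 + 266 + 155 + 238) / 11 = 154.5454545455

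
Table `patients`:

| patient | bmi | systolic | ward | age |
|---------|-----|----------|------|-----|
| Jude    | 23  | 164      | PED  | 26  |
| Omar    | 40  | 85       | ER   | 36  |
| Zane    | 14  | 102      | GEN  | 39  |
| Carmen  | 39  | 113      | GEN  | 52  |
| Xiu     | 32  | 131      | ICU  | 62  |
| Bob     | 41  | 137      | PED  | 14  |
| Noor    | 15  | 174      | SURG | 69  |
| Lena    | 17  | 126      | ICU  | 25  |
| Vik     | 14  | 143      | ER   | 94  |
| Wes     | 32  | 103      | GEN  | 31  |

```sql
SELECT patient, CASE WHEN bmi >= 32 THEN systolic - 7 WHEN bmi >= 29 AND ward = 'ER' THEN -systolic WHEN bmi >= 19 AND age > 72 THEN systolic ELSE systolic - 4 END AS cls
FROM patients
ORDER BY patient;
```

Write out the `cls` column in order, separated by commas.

130, 106, 160, 122, 170, 78, 139, 96, 124, 98

patient=Bob: bmi >= 32 → 130
patient=Carmen: bmi >= 32 → 106
patient=Jude: ELSE → 160
patient=Lena: ELSE → 122
patient=Noor: ELSE → 170
patient=Omar: bmi >= 32 → 78
patient=Vik: ELSE → 139
patient=Wes: bmi >= 32 → 96
patient=Xiu: bmi >= 32 → 124
patient=Zane: ELSE → 98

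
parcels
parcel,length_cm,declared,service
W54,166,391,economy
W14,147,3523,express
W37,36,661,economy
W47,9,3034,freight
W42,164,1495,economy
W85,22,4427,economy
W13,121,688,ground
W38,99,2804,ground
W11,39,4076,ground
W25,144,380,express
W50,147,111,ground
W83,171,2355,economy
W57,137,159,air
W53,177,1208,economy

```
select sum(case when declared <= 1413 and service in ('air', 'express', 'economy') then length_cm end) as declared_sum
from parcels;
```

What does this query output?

parcel=W54: ✓ → 166
parcel=W14: ✗
parcel=W37: ✓ → 36
parcel=W47: ✗
parcel=W42: ✗
parcel=W85: ✗
parcel=W13: ✗
parcel=W38: ✗
parcel=W11: ✗
parcel=W25: ✓ → 144
parcel=W50: ✗
parcel=W83: ✗
parcel=W57: ✓ → 137
parcel=W53: ✓ → 177
declared_sum = 166 + 36 + 144 + 137 + 177 = 660

660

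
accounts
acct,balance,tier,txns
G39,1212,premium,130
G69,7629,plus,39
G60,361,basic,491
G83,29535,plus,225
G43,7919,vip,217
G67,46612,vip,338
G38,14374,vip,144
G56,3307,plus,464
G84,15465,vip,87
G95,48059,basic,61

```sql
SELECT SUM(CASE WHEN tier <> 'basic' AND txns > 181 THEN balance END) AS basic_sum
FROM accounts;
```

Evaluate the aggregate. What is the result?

87373

acct=G39: ✗
acct=G69: ✗
acct=G60: ✗
acct=G83: ✓ → 29535
acct=G43: ✓ → 7919
acct=G67: ✓ → 46612
acct=G38: ✗
acct=G56: ✓ → 3307
acct=G84: ✗
acct=G95: ✗
basic_sum = 29535 + 7919 + 46612 + 3307 = 87373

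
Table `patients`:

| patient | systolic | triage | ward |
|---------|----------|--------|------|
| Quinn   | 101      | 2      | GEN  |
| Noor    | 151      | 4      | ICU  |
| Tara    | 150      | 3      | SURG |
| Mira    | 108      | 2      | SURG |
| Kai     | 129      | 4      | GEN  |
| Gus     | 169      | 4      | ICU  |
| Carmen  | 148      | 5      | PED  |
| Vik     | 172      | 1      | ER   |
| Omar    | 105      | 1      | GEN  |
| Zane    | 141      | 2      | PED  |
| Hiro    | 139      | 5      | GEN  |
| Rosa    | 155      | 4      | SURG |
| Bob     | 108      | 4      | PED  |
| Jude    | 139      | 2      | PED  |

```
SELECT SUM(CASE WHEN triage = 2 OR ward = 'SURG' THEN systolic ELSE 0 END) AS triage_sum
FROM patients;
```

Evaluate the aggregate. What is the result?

patient=Quinn: ✓ → 101
patient=Noor: ✗
patient=Tara: ✓ → 150
patient=Mira: ✓ → 108
patient=Kai: ✗
patient=Gus: ✗
patient=Carmen: ✗
patient=Vik: ✗
patient=Omar: ✗
patient=Zane: ✓ → 141
patient=Hiro: ✗
patient=Rosa: ✓ → 155
patient=Bob: ✗
patient=Jude: ✓ → 139
triage_sum = 101 + 150 + 108 + 141 + 155 + 139 = 794

794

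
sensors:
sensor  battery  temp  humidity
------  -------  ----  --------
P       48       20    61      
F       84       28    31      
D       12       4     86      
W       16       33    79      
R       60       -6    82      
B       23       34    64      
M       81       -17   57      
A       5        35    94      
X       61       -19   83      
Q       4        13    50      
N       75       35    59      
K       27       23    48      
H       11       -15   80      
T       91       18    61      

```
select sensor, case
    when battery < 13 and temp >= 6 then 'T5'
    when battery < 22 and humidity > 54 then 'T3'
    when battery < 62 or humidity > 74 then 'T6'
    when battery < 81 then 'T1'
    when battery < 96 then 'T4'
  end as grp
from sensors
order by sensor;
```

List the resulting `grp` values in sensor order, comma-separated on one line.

sensor=A: battery < 13 and temp >= 6 → T5
sensor=B: battery < 62 or humidity > 74 → T6
sensor=D: battery < 22 and humidity > 54 → T3
sensor=F: battery < 96 → T4
sensor=H: battery < 22 and humidity > 54 → T3
sensor=K: battery < 62 or humidity > 74 → T6
sensor=M: battery < 96 → T4
sensor=N: battery < 81 → T1
sensor=P: battery < 62 or humidity > 74 → T6
sensor=Q: battery < 13 and temp >= 6 → T5
sensor=R: battery < 62 or humidity > 74 → T6
sensor=T: battery < 96 → T4
sensor=W: battery < 22 and humidity > 54 → T3
sensor=X: battery < 62 or humidity > 74 → T6

T5, T6, T3, T4, T3, T6, T4, T1, T6, T5, T6, T4, T3, T6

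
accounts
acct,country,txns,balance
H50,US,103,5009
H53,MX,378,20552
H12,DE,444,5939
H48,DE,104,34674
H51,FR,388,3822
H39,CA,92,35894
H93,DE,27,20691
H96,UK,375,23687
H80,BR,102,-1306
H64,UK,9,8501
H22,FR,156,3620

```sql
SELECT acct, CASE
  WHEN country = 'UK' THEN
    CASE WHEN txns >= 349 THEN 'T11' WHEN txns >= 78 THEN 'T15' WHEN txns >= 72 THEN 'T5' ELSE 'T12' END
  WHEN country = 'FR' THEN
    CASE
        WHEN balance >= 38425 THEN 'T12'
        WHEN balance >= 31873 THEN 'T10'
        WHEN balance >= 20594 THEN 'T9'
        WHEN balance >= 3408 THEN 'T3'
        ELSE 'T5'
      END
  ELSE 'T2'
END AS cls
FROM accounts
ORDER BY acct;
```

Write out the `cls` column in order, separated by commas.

T2, T3, T2, T2, T2, T3, T2, T12, T2, T2, T11

acct=H12: country='DE' → outer ELSE → T2
acct=H22: country='FR' → inner[balance >= 3408] → T3
acct=H39: country='CA' → outer ELSE → T2
acct=H48: country='DE' → outer ELSE → T2
acct=H50: country='US' → outer ELSE → T2
acct=H51: country='FR' → inner[balance >= 3408] → T3
acct=H53: country='MX' → outer ELSE → T2
acct=H64: country='UK' → inner[ELSE] → T12
acct=H80: country='BR' → outer ELSE → T2
acct=H93: country='DE' → outer ELSE → T2
acct=H96: country='UK' → inner[txns >= 349] → T11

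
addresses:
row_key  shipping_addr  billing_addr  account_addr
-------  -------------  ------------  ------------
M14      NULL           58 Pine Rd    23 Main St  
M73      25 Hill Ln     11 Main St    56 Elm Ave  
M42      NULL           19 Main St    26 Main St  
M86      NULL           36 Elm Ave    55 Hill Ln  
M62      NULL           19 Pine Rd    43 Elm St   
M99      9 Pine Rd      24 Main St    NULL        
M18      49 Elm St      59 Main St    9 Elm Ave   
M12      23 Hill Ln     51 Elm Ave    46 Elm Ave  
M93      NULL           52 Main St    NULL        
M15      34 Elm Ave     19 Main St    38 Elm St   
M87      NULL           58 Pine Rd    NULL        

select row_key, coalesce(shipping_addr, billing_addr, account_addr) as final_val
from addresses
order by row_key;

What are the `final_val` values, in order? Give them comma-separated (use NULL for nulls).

row_key=M12: shipping_addr=23 Hill Ln → 23 Hill Ln
row_key=M14: shipping_addr=NULL, billing_addr=58 Pine Rd → 58 Pine Rd
row_key=M15: shipping_addr=34 Elm Ave → 34 Elm Ave
row_key=M18: shipping_addr=49 Elm St → 49 Elm St
row_key=M42: shipping_addr=NULL, billing_addr=19 Main St → 19 Main St
row_key=M62: shipping_addr=NULL, billing_addr=19 Pine Rd → 19 Pine Rd
row_key=M73: shipping_addr=25 Hill Ln → 25 Hill Ln
row_key=M86: shipping_addr=NULL, billing_addr=36 Elm Ave → 36 Elm Ave
row_key=M87: shipping_addr=NULL, billing_addr=58 Pine Rd → 58 Pine Rd
row_key=M93: shipping_addr=NULL, billing_addr=52 Main St → 52 Main St
row_key=M99: shipping_addr=9 Pine Rd → 9 Pine Rd

23 Hill Ln, 58 Pine Rd, 34 Elm Ave, 49 Elm St, 19 Main St, 19 Pine Rd, 25 Hill Ln, 36 Elm Ave, 58 Pine Rd, 52 Main St, 9 Pine Rd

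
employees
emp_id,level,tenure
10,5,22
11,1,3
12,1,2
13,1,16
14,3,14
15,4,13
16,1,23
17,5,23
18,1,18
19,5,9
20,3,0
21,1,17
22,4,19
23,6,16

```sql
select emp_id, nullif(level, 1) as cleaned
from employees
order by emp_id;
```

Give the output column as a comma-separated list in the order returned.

emp_id=10: level=5 vs 1: differ → 5
emp_id=11: level=1 vs 1: equal → NULL
emp_id=12: level=1 vs 1: equal → NULL
emp_id=13: level=1 vs 1: equal → NULL
emp_id=14: level=3 vs 1: differ → 3
emp_id=15: level=4 vs 1: differ → 4
emp_id=16: level=1 vs 1: equal → NULL
emp_id=17: level=5 vs 1: differ → 5
emp_id=18: level=1 vs 1: equal → NULL
emp_id=19: level=5 vs 1: differ → 5
emp_id=20: level=3 vs 1: differ → 3
emp_id=21: level=1 vs 1: equal → NULL
emp_id=22: level=4 vs 1: differ → 4
emp_id=23: level=6 vs 1: differ → 6

5, NULL, NULL, NULL, 3, 4, NULL, 5, NULL, 5, 3, NULL, 4, 6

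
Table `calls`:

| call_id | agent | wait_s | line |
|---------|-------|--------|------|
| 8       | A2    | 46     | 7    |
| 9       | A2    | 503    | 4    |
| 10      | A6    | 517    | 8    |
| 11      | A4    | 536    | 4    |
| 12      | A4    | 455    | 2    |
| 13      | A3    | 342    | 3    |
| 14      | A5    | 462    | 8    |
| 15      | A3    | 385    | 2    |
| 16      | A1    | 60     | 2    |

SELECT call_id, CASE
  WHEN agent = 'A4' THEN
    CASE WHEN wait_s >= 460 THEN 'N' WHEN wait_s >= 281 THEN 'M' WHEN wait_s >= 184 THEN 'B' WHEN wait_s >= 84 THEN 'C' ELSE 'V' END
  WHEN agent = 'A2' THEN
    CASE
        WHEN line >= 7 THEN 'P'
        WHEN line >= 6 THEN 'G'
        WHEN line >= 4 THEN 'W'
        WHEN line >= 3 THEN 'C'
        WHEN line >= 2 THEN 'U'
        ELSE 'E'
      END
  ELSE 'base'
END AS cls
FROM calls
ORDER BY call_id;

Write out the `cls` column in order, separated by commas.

P, W, base, N, M, base, base, base, base

call_id=8: agent='A2' → inner[line >= 7] → P
call_id=9: agent='A2' → inner[line >= 4] → W
call_id=10: agent='A6' → outer ELSE → base
call_id=11: agent='A4' → inner[wait_s >= 460] → N
call_id=12: agent='A4' → inner[wait_s >= 281] → M
call_id=13: agent='A3' → outer ELSE → base
call_id=14: agent='A5' → outer ELSE → base
call_id=15: agent='A3' → outer ELSE → base
call_id=16: agent='A1' → outer ELSE → base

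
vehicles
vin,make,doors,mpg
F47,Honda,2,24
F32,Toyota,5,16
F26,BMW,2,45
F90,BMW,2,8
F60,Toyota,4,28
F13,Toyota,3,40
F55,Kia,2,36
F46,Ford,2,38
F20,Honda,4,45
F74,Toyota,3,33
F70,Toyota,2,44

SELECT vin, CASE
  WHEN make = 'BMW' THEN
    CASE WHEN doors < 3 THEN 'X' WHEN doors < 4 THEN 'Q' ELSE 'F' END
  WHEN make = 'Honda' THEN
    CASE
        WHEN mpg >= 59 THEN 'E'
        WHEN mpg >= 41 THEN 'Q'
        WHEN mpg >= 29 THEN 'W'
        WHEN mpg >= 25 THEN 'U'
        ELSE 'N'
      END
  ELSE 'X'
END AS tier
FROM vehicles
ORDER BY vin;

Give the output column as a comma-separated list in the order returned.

vin=F13: make='Toyota' → outer ELSE → X
vin=F20: make='Honda' → inner[mpg >= 41] → Q
vin=F26: make='BMW' → inner[doors < 3] → X
vin=F32: make='Toyota' → outer ELSE → X
vin=F46: make='Ford' → outer ELSE → X
vin=F47: make='Honda' → inner[ELSE] → N
vin=F55: make='Kia' → outer ELSE → X
vin=F60: make='Toyota' → outer ELSE → X
vin=F70: make='Toyota' → outer ELSE → X
vin=F74: make='Toyota' → outer ELSE → X
vin=F90: make='BMW' → inner[doors < 3] → X

X, Q, X, X, X, N, X, X, X, X, X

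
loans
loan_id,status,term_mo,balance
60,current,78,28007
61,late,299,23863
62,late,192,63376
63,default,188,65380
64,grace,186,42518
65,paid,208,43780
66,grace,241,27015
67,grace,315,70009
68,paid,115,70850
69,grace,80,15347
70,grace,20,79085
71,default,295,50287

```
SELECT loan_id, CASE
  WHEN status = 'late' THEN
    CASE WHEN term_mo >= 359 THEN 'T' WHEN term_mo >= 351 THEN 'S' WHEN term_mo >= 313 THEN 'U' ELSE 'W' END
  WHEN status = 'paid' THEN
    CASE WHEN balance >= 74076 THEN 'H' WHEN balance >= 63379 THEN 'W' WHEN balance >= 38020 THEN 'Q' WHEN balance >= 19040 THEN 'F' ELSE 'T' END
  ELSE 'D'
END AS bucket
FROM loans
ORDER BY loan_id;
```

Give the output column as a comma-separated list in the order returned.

D, W, W, D, D, Q, D, D, W, D, D, D

loan_id=60: status='current' → outer ELSE → D
loan_id=61: status='late' → inner[ELSE] → W
loan_id=62: status='late' → inner[ELSE] → W
loan_id=63: status='default' → outer ELSE → D
loan_id=64: status='grace' → outer ELSE → D
loan_id=65: status='paid' → inner[balance >= 38020] → Q
loan_id=66: status='grace' → outer ELSE → D
loan_id=67: status='grace' → outer ELSE → D
loan_id=68: status='paid' → inner[balance >= 63379] → W
loan_id=69: status='grace' → outer ELSE → D
loan_id=70: status='grace' → outer ELSE → D
loan_id=71: status='default' → outer ELSE → D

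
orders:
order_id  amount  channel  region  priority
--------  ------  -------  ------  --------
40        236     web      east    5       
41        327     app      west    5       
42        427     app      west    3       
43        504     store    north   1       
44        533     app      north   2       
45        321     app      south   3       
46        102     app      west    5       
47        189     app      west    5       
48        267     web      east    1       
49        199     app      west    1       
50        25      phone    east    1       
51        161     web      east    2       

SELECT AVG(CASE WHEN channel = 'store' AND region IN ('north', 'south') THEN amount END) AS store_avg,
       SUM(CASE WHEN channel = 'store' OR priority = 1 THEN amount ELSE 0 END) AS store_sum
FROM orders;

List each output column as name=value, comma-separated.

store_avg=504, store_sum=995

[store_avg: channel = 'store' AND region IN ('north', 'south')]
order_id=40: ✗
order_id=41: ✗
order_id=42: ✗
order_id=43: ✓ → 504
order_id=44: ✗
order_id=45: ✗
order_id=46: ✗
order_id=47: ✗
order_id=48: ✗
order_id=49: ✗
order_id=50: ✗
order_id=51: ✗
store_avg = 504
—
[store_sum: channel = 'store' OR priority = 1]
order_id=40: ✗
order_id=41: ✗
order_id=42: ✗
order_id=43: ✓ → 504
order_id=44: ✗
order_id=45: ✗
order_id=46: ✗
order_id=47: ✗
order_id=48: ✓ → 267
order_id=49: ✓ → 199
order_id=50: ✓ → 25
order_id=51: ✗
store_sum = 504 + 267 + 199 + 25 = 995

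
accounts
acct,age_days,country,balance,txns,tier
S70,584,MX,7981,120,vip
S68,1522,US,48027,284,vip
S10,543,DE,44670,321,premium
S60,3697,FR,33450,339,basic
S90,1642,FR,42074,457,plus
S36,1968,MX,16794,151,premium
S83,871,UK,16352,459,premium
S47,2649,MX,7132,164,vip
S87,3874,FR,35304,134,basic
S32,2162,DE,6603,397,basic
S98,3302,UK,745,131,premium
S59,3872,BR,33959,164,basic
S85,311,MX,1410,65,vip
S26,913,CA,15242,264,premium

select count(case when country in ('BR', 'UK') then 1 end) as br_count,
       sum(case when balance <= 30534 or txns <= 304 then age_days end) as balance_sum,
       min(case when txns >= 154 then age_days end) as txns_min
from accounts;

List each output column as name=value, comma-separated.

br_count=3, balance_sum=22028, txns_min=543

[br_count: country in ('BR', 'UK')]
acct=S70: ✗
acct=S68: ✗
acct=S10: ✗
acct=S60: ✗
acct=S90: ✗
acct=S36: ✗
acct=S83: ✓ → 1
acct=S47: ✗
acct=S87: ✗
acct=S32: ✗
acct=S98: ✓ → 1
acct=S59: ✓ → 1
acct=S85: ✗
acct=S26: ✗
br_count = COUNT(1, 1, 1) = 3
—
[balance_sum: balance <= 30534 or txns <= 304]
acct=S70: ✓ → 584
acct=S68: ✓ → 1522
acct=S10: ✗
acct=S60: ✗
acct=S90: ✗
acct=S36: ✓ → 1968
acct=S83: ✓ → 871
acct=S47: ✓ → 2649
acct=S87: ✓ → 3874
acct=S32: ✓ → 2162
acct=S98: ✓ → 3302
acct=S59: ✓ → 3872
acct=S85: ✓ → 311
acct=S26: ✓ → 913
balance_sum = 584 + 1522 + 1968 + 871 + 2649 + 3874 + 2162 + 3302 + 3872 + 311 + 913 = 22028
—
[txns_min: txns >= 154]
acct=S70: ✗
acct=S68: ✓ → 1522
acct=S10: ✓ → 543
acct=S60: ✓ → 3697
acct=S90: ✓ → 1642
acct=S36: ✗
acct=S83: ✓ → 871
acct=S47: ✓ → 2649
acct=S87: ✗
acct=S32: ✓ → 2162
acct=S98: ✗
acct=S59: ✓ → 3872
acct=S85: ✗
acct=S26: ✓ → 913
txns_min = MIN(1522, 543, 3697, 1642, 871, 2649, 2162, 3872, 913) = 543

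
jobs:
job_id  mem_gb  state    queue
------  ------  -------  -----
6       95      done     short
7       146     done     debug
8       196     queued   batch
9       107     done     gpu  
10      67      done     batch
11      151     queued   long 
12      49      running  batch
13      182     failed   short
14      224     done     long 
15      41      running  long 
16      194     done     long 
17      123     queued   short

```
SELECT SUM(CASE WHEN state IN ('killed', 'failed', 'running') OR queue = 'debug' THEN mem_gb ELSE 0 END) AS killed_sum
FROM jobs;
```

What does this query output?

job_id=6: ✗
job_id=7: ✓ → 146
job_id=8: ✗
job_id=9: ✗
job_id=10: ✗
job_id=11: ✗
job_id=12: ✓ → 49
job_id=13: ✓ → 182
job_id=14: ✗
job_id=15: ✓ → 41
job_id=16: ✗
job_id=17: ✗
killed_sum = 146 + 49 + 182 + 41 = 418

418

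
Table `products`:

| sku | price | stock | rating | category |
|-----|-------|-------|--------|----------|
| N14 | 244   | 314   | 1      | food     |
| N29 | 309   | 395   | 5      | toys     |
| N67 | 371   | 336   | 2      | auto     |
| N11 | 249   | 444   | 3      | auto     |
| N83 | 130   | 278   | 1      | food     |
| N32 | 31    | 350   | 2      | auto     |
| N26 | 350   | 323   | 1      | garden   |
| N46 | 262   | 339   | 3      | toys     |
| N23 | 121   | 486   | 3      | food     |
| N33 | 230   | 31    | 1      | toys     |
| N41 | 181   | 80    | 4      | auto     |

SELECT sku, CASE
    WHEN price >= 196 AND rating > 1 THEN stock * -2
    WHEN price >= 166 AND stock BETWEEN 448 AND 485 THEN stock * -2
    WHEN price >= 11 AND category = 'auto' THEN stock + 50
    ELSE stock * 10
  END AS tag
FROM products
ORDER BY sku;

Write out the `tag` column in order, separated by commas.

-888, 3140, 4860, 3230, -790, 400, 310, 130, -678, -672, 2780

sku=N11: price >= 196 AND rating > 1 → -888
sku=N14: ELSE → 3140
sku=N23: ELSE → 4860
sku=N26: ELSE → 3230
sku=N29: price >= 196 AND rating > 1 → -790
sku=N32: price >= 11 AND category = 'auto' → 400
sku=N33: ELSE → 310
sku=N41: price >= 11 AND category = 'auto' → 130
sku=N46: price >= 196 AND rating > 1 → -678
sku=N67: price >= 196 AND rating > 1 → -672
sku=N83: ELSE → 2780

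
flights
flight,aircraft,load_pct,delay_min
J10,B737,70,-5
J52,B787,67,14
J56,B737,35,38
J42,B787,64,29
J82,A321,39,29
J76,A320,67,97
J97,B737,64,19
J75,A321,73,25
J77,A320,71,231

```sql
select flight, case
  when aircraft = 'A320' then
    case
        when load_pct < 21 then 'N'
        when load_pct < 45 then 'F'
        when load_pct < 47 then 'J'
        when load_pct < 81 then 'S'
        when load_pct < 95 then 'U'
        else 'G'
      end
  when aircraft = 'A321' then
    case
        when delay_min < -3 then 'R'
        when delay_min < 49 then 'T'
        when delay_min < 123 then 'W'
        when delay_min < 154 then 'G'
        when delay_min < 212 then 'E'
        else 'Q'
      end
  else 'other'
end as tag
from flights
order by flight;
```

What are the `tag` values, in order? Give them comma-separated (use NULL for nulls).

other, other, other, other, T, S, S, T, other

flight=J10: aircraft='B737' → outer ELSE → other
flight=J42: aircraft='B787' → outer ELSE → other
flight=J52: aircraft='B787' → outer ELSE → other
flight=J56: aircraft='B737' → outer ELSE → other
flight=J75: aircraft='A321' → inner[delay_min < 49] → T
flight=J76: aircraft='A320' → inner[load_pct < 81] → S
flight=J77: aircraft='A320' → inner[load_pct < 81] → S
flight=J82: aircraft='A321' → inner[delay_min < 49] → T
flight=J97: aircraft='B737' → outer ELSE → other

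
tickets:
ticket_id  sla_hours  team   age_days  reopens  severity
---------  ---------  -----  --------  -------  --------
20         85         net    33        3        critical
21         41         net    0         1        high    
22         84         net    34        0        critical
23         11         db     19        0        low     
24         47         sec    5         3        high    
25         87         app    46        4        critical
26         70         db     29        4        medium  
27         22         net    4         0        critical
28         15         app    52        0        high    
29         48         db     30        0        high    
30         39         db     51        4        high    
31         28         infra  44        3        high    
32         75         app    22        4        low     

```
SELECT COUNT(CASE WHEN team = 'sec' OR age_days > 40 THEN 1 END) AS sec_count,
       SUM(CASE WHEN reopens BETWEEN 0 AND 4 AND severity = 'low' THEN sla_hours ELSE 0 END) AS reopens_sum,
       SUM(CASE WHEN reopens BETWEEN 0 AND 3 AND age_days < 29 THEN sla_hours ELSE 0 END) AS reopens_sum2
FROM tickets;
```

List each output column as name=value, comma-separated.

sec_count=5, reopens_sum=86, reopens_sum2=121

[sec_count: team = 'sec' OR age_days > 40]
ticket_id=20: ✗
ticket_id=21: ✗
ticket_id=22: ✗
ticket_id=23: ✗
ticket_id=24: ✓ → 1
ticket_id=25: ✓ → 1
ticket_id=26: ✗
ticket_id=27: ✗
ticket_id=28: ✓ → 1
ticket_id=29: ✗
ticket_id=30: ✓ → 1
ticket_id=31: ✓ → 1
ticket_id=32: ✗
sec_count = COUNT(1, 1, 1, 1, 1) = 5
—
[reopens_sum: reopens BETWEEN 0 AND 4 AND severity = 'low']
ticket_id=20: ✗
ticket_id=21: ✗
ticket_id=22: ✗
ticket_id=23: ✓ → 11
ticket_id=24: ✗
ticket_id=25: ✗
ticket_id=26: ✗
ticket_id=27: ✗
ticket_id=28: ✗
ticket_id=29: ✗
ticket_id=30: ✗
ticket_id=31: ✗
ticket_id=32: ✓ → 75
reopens_sum = 11 + 75 = 86
—
[reopens_sum2: reopens BETWEEN 0 AND 3 AND age_days < 29]
ticket_id=20: ✗
ticket_id=21: ✓ → 41
ticket_id=22: ✗
ticket_id=23: ✓ → 11
ticket_id=24: ✓ → 47
ticket_id=25: ✗
ticket_id=26: ✗
ticket_id=27: ✓ → 22
ticket_id=28: ✗
ticket_id=29: ✗
ticket_id=30: ✗
ticket_id=31: ✗
ticket_id=32: ✗
reopens_sum2 = 41 + 11 + 47 + 22 = 121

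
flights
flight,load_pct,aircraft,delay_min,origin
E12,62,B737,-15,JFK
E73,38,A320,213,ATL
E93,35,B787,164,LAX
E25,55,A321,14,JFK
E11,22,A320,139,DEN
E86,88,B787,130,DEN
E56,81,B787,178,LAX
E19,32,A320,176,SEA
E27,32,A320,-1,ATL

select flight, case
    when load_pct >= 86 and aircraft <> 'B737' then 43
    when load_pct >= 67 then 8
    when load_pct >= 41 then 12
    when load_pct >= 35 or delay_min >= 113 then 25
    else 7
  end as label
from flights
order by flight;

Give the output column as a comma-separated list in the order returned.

flight=E11: load_pct >= 35 or delay_min >= 113 → 25
flight=E12: load_pct >= 41 → 12
flight=E19: load_pct >= 35 or delay_min >= 113 → 25
flight=E25: load_pct >= 41 → 12
flight=E27: ELSE → 7
flight=E56: load_pct >= 67 → 8
flight=E73: load_pct >= 35 or delay_min >= 113 → 25
flight=E86: load_pct >= 86 and aircraft <> 'B737' → 43
flight=E93: load_pct >= 35 or delay_min >= 113 → 25

25, 12, 25, 12, 7, 8, 25, 43, 25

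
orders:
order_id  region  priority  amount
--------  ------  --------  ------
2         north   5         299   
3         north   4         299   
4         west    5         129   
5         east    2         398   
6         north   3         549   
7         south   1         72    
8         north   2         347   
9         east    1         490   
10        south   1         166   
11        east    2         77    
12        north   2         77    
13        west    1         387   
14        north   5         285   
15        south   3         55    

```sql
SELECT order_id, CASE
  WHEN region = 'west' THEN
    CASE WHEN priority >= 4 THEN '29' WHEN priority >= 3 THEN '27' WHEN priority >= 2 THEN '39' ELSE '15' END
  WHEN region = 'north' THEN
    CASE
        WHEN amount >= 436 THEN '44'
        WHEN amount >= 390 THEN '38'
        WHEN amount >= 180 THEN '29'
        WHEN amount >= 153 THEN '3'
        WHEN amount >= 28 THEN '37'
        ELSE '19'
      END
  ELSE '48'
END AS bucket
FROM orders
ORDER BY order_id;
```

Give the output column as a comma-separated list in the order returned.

29, 29, 29, 48, 44, 48, 29, 48, 48, 48, 37, 15, 29, 48

order_id=2: region='north' → inner[amount >= 180] → 29
order_id=3: region='north' → inner[amount >= 180] → 29
order_id=4: region='west' → inner[priority >= 4] → 29
order_id=5: region='east' → outer ELSE → 48
order_id=6: region='north' → inner[amount >= 436] → 44
order_id=7: region='south' → outer ELSE → 48
order_id=8: region='north' → inner[amount >= 180] → 29
order_id=9: region='east' → outer ELSE → 48
order_id=10: region='south' → outer ELSE → 48
order_id=11: region='east' → outer ELSE → 48
order_id=12: region='north' → inner[amount >= 28] → 37
order_id=13: region='west' → inner[ELSE] → 15
order_id=14: region='north' → inner[amount >= 180] → 29
order_id=15: region='south' → outer ELSE → 48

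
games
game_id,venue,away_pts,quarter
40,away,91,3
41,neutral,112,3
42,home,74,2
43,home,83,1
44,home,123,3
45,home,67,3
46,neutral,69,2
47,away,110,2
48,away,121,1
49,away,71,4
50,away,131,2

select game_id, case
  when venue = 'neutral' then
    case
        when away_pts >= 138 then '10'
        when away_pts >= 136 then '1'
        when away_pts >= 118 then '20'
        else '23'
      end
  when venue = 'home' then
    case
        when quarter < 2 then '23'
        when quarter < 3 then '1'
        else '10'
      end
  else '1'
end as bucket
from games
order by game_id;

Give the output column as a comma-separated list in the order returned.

game_id=40: venue='away' → outer ELSE → 1
game_id=41: venue='neutral' → inner[ELSE] → 23
game_id=42: venue='home' → inner[quarter < 3] → 1
game_id=43: venue='home' → inner[quarter < 2] → 23
game_id=44: venue='home' → inner[ELSE] → 10
game_id=45: venue='home' → inner[ELSE] → 10
game_id=46: venue='neutral' → inner[ELSE] → 23
game_id=47: venue='away' → outer ELSE → 1
game_id=48: venue='away' → outer ELSE → 1
game_id=49: venue='away' → outer ELSE → 1
game_id=50: venue='away' → outer ELSE → 1

1, 23, 1, 23, 10, 10, 23, 1, 1, 1, 1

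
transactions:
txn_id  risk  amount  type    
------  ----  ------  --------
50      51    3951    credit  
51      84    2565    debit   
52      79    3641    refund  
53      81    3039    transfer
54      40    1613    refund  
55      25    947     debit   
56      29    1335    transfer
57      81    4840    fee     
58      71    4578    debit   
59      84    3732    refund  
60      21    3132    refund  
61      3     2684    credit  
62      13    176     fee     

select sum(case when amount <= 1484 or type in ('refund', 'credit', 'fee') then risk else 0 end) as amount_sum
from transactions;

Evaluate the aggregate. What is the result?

426

txn_id=50: ✓ → 51
txn_id=51: ✗
txn_id=52: ✓ → 79
txn_id=53: ✗
txn_id=54: ✓ → 40
txn_id=55: ✓ → 25
txn_id=56: ✓ → 29
txn_id=57: ✓ → 81
txn_id=58: ✗
txn_id=59: ✓ → 84
txn_id=60: ✓ → 21
txn_id=61: ✓ → 3
txn_id=62: ✓ → 13
amount_sum = 51 + 79 + 40 + 25 + 29 + 81 + 84 + 21 + 3 + 13 = 426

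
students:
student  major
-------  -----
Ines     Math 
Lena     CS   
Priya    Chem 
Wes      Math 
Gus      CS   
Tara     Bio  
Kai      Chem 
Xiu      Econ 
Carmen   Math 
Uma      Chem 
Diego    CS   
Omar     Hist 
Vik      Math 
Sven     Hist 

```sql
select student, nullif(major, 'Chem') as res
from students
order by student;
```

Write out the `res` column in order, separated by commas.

student=Carmen: major=Math vs Chem: differ → Math
student=Diego: major=CS vs Chem: differ → CS
student=Gus: major=CS vs Chem: differ → CS
student=Ines: major=Math vs Chem: differ → Math
student=Kai: major=Chem vs Chem: equal → NULL
student=Lena: major=CS vs Chem: differ → CS
student=Omar: major=Hist vs Chem: differ → Hist
student=Priya: major=Chem vs Chem: equal → NULL
student=Sven: major=Hist vs Chem: differ → Hist
student=Tara: major=Bio vs Chem: differ → Bio
student=Uma: major=Chem vs Chem: equal → NULL
student=Vik: major=Math vs Chem: differ → Math
student=Wes: major=Math vs Chem: differ → Math
student=Xiu: major=Econ vs Chem: differ → Econ

Math, CS, CS, Math, NULL, CS, Hist, NULL, Hist, Bio, NULL, Math, Math, Econ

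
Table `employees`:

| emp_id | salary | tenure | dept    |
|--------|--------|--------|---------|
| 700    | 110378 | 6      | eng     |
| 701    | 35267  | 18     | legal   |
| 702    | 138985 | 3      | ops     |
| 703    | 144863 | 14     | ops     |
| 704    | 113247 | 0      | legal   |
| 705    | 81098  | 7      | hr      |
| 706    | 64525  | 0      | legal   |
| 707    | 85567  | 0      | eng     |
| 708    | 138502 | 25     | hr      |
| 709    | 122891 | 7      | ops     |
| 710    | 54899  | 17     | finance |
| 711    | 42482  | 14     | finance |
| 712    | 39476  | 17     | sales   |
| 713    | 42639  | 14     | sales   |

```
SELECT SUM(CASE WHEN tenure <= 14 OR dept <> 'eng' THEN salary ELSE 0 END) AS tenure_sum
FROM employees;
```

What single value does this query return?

emp_id=700: ✓ → 110378
emp_id=701: ✓ → 35267
emp_id=702: ✓ → 138985
emp_id=703: ✓ → 144863
emp_id=704: ✓ → 113247
emp_id=705: ✓ → 81098
emp_id=706: ✓ → 64525
emp_id=707: ✓ → 85567
emp_id=708: ✓ → 138502
emp_id=709: ✓ → 122891
emp_id=710: ✓ → 54899
emp_id=711: ✓ → 42482
emp_id=712: ✓ → 39476
emp_id=713: ✓ → 42639
tenure_sum = 110378 + 35267 + 138985 + 144863 + 113247 + 81098 + 64525 + 85567 + 138502 + 122891 + 54899 + 42482 + 39476 + 42639 = 1214819

1214819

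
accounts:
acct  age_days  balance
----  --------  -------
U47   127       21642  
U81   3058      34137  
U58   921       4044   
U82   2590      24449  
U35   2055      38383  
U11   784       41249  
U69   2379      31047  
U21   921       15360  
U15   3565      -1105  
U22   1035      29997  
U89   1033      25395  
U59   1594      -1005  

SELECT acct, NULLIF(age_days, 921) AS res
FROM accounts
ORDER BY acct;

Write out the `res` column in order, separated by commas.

784, 3565, NULL, 1035, 2055, 127, NULL, 1594, 2379, 3058, 2590, 1033

acct=U11: age_days=784 vs 921: differ → 784
acct=U15: age_days=3565 vs 921: differ → 3565
acct=U21: age_days=921 vs 921: equal → NULL
acct=U22: age_days=1035 vs 921: differ → 1035
acct=U35: age_days=2055 vs 921: differ → 2055
acct=U47: age_days=127 vs 921: differ → 127
acct=U58: age_days=921 vs 921: equal → NULL
acct=U59: age_days=1594 vs 921: differ → 1594
acct=U69: age_days=2379 vs 921: differ → 2379
acct=U81: age_days=3058 vs 921: differ → 3058
acct=U82: age_days=2590 vs 921: differ → 2590
acct=U89: age_days=1033 vs 921: differ → 1033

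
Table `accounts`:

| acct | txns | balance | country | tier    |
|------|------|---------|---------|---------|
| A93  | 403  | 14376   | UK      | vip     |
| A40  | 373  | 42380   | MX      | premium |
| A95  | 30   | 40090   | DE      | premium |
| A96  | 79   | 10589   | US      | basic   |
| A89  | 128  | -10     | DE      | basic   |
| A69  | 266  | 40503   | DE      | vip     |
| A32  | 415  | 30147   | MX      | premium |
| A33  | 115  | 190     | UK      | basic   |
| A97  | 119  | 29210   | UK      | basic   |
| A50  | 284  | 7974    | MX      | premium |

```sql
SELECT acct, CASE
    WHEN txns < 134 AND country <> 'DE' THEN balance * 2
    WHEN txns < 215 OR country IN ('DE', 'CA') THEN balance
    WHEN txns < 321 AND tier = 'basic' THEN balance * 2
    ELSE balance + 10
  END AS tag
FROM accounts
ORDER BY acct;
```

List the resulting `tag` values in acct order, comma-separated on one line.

acct=A32: ELSE → 30157
acct=A33: txns < 134 AND country <> 'DE' → 380
acct=A40: ELSE → 42390
acct=A50: ELSE → 7984
acct=A69: txns < 215 OR country IN ('DE', 'CA') → 40503
acct=A89: txns < 215 OR country IN ('DE', 'CA') → -10
acct=A93: ELSE → 14386
acct=A95: txns < 215 OR country IN ('DE', 'CA') → 40090
acct=A96: txns < 134 AND country <> 'DE' → 21178
acct=A97: txns < 134 AND country <> 'DE' → 58420

30157, 380, 42390, 7984, 40503, -10, 14386, 40090, 21178, 58420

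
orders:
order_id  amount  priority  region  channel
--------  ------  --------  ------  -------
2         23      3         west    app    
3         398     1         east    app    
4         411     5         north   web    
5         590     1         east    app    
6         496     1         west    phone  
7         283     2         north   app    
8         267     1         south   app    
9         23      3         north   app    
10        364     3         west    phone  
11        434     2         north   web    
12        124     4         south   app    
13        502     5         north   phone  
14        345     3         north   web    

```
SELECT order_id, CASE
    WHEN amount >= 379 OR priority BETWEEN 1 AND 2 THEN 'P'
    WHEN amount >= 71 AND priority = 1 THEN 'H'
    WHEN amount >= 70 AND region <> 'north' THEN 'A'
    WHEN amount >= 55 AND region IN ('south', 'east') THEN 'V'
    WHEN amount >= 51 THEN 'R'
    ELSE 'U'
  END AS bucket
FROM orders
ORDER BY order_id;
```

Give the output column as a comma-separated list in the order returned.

order_id=2: ELSE → U
order_id=3: amount >= 379 OR priority BETWEEN 1 AND 2 → P
order_id=4: amount >= 379 OR priority BETWEEN 1 AND 2 → P
order_id=5: amount >= 379 OR priority BETWEEN 1 AND 2 → P
order_id=6: amount >= 379 OR priority BETWEEN 1 AND 2 → P
order_id=7: amount >= 379 OR priority BETWEEN 1 AND 2 → P
order_id=8: amount >= 379 OR priority BETWEEN 1 AND 2 → P
order_id=9: ELSE → U
order_id=10: amount >= 70 AND region <> 'north' → A
order_id=11: amount >= 379 OR priority BETWEEN 1 AND 2 → P
order_id=12: amount >= 70 AND region <> 'north' → A
order_id=13: amount >= 379 OR priority BETWEEN 1 AND 2 → P
order_id=14: amount >= 51 → R

U, P, P, P, P, P, P, U, A, P, A, P, R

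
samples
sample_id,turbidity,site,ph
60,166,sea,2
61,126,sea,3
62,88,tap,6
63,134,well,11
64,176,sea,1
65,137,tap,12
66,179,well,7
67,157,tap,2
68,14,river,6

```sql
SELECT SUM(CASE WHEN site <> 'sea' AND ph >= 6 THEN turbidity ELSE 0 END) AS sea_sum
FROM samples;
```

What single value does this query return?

sample_id=60: ✗
sample_id=61: ✗
sample_id=62: ✓ → 88
sample_id=63: ✓ → 134
sample_id=64: ✗
sample_id=65: ✓ → 137
sample_id=66: ✓ → 179
sample_id=67: ✗
sample_id=68: ✓ → 14
sea_sum = 88 + 134 + 137 + 179 + 14 = 552

552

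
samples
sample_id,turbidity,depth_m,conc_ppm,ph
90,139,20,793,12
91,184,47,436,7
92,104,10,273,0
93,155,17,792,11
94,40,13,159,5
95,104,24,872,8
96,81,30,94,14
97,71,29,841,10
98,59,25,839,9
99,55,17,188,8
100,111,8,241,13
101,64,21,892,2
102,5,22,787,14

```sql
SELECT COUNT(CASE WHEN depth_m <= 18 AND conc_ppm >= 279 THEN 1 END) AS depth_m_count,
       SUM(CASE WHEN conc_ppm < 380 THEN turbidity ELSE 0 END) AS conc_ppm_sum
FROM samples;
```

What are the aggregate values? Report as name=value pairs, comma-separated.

depth_m_count=1, conc_ppm_sum=391

[depth_m_count: depth_m <= 18 AND conc_ppm >= 279]
sample_id=90: ✗
sample_id=91: ✗
sample_id=92: ✗
sample_id=93: ✓ → 1
sample_id=94: ✗
sample_id=95: ✗
sample_id=96: ✗
sample_id=97: ✗
sample_id=98: ✗
sample_id=99: ✗
sample_id=100: ✗
sample_id=101: ✗
sample_id=102: ✗
depth_m_count = COUNT(1) = 1
—
[conc_ppm_sum: conc_ppm < 380]
sample_id=90: ✗
sample_id=91: ✗
sample_id=92: ✓ → 104
sample_id=93: ✗
sample_id=94: ✓ → 40
sample_id=95: ✗
sample_id=96: ✓ → 81
sample_id=97: ✗
sample_id=98: ✗
sample_id=99: ✓ → 55
sample_id=100: ✓ → 111
sample_id=101: ✗
sample_id=102: ✗
conc_ppm_sum = 104 + 40 + 81 + 55 + 111 = 391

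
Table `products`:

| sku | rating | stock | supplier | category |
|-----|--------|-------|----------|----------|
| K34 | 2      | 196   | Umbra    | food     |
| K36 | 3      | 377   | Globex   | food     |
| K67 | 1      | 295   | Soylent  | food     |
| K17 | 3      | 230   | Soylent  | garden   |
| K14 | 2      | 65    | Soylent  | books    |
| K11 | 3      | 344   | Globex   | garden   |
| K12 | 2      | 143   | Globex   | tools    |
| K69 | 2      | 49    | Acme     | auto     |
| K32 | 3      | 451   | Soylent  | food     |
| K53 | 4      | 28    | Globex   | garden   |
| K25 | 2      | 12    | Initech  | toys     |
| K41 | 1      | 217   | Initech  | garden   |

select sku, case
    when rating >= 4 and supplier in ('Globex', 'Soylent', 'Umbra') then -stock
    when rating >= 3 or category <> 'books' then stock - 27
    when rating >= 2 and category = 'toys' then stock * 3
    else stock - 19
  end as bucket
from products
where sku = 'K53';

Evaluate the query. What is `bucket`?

-28

sku = K53: rating=4, stock=28, supplier=Globex, category=garden.
rating >= 4 and supplier in ('Globex', 'Soylent', 'Umbra') → true → -28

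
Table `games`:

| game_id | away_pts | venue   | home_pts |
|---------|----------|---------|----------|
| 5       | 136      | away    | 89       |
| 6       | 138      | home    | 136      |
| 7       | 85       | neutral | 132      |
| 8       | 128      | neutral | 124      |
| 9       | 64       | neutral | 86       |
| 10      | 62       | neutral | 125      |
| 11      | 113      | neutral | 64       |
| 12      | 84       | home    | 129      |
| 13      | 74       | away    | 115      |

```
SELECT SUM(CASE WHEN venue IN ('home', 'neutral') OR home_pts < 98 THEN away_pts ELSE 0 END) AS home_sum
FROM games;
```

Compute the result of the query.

game_id=5: ✓ → 136
game_id=6: ✓ → 138
game_id=7: ✓ → 85
game_id=8: ✓ → 128
game_id=9: ✓ → 64
game_id=10: ✓ → 62
game_id=11: ✓ → 113
game_id=12: ✓ → 84
game_id=13: ✗
home_sum = 136 + 138 + 85 + 128 + 64 + 62 + 113 + 84 = 810

810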